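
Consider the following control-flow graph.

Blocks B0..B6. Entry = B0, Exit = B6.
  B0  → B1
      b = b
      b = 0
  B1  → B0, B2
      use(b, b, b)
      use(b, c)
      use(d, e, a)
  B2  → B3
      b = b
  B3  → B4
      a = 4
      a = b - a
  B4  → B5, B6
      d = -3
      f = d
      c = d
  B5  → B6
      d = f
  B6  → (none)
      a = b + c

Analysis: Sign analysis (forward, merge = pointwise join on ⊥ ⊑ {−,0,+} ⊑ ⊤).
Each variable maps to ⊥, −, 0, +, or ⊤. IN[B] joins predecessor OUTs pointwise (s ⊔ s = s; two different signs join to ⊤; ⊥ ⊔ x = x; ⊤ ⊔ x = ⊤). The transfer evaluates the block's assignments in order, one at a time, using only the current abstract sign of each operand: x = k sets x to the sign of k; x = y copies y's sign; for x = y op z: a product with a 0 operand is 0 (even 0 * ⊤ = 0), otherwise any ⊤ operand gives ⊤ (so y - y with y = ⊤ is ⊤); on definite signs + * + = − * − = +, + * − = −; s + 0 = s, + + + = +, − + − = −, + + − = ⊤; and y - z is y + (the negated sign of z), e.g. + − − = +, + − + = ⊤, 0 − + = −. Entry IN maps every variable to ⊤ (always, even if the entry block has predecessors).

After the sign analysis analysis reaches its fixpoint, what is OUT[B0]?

Answer: {a: ⊤, b: 0, c: ⊤, d: ⊤, e: ⊤, f: ⊤}

Trace:
Fixpoint table:
  B0: | IN=(all ⊤) | OUT={b:0; rest ⊤}
  B1: | IN={b:0; rest ⊤} | OUT={b:0; rest ⊤}
  B2: | IN={b:0; rest ⊤} | OUT={b:0; rest ⊤}
  B3: | IN={b:0; rest ⊤} | OUT={a:-, b:0; rest ⊤}
  B4: | IN={a:-, b:0; rest ⊤} | OUT={a:-, b:0, c:-, d:-, f:-; rest ⊤}
  B5: | IN={a:-, b:0, c:-, d:-, f:-; rest ⊤} | OUT={a:-, b:0, c:-, d:-, f:-; rest ⊤}
  B6: | IN={a:-, b:0, c:-, d:-, f:-; rest ⊤} | OUT={a:-, b:0, c:-, d:-, f:-; rest ⊤}

Merge at B0 (entry node, so the boundary value (all ⊤) is joined with the incoming edge(s)): IN[B0] = (all ⊤) ⊔ OUT[B1] = {a: ⊤, b: ⊤, c: ⊤, d: ⊤, e: ⊤, f: ⊤}
Applying B0's transfer function to that IN value gives OUT[B0] (row B0 above).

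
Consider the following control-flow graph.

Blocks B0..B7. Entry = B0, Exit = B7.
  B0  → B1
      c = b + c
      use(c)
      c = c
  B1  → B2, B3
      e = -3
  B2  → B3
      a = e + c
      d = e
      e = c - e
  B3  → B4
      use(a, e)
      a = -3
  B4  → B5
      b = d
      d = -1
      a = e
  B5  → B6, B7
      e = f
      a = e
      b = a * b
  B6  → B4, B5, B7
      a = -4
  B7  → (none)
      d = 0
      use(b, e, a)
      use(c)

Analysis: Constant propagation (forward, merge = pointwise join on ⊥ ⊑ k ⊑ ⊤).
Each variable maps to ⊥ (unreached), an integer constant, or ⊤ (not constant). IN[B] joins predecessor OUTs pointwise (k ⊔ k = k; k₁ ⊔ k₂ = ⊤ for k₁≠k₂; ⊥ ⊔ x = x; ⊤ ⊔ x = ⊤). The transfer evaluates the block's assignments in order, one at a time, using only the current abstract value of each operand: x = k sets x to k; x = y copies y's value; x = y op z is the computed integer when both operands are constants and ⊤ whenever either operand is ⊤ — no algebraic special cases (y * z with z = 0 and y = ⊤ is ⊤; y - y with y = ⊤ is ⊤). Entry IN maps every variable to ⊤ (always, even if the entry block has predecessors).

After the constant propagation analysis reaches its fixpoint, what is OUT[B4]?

Converged values:
  B0:   IN=(all ⊤)   OUT=(all ⊤)
  B1:   IN=(all ⊤)   OUT={e:-3; rest ⊤}
  B2:   IN={e:-3; rest ⊤}   OUT={d:-3; rest ⊤}
  B3:   IN=(all ⊤)   OUT={a:-3; rest ⊤}
  B4:   IN=(all ⊤)   OUT={d:-1; rest ⊤}
  B5:   IN={d:-1; rest ⊤}   OUT={d:-1; rest ⊤}
  B6:   IN={d:-1; rest ⊤}   OUT={a:-4, d:-1; rest ⊤}
  B7:   IN={d:-1; rest ⊤}   OUT={d:0; rest ⊤}

Merge at B4: IN[B4] = OUT[B3] ⊔ OUT[B6] = {a: ⊤, b: ⊤, c: ⊤, d: ⊤, e: ⊤, f: ⊤}
Applying B4's transfer function to that IN value gives OUT[B4] (row B4 above).

Answer: {a: ⊤, b: ⊤, c: ⊤, d: -1, e: ⊤, f: ⊤}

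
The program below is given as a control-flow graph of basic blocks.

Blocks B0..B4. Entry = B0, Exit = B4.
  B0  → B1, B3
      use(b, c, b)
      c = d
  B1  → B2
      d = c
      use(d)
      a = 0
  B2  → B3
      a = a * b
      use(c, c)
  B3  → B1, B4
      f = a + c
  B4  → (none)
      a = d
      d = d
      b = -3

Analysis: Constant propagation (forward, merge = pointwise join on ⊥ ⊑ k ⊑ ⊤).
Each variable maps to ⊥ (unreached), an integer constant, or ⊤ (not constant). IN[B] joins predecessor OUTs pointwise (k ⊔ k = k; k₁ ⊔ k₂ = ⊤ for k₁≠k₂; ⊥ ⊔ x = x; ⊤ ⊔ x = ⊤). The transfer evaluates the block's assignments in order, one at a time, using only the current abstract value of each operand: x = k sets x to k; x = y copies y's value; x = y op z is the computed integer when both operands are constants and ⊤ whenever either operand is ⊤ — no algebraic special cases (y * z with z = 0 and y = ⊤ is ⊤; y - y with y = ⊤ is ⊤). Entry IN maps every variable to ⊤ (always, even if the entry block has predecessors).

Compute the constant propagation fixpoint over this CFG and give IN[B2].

Per-block solution:
  B0: | IN=(all ⊤) | OUT=(all ⊤)
  B1: | IN=(all ⊤) | OUT={a:0; rest ⊤}
  B2: | IN={a:0; rest ⊤} | OUT=(all ⊤)
  B3: | IN=(all ⊤) | OUT=(all ⊤)
  B4: | IN=(all ⊤) | OUT={b:-3; rest ⊤}

Merge at B2: IN[B2] = OUT[B1] = {a: 0, b: ⊤, c: ⊤, d: ⊤, e: ⊤, f: ⊤}

Answer: {a: 0, b: ⊤, c: ⊤, d: ⊤, e: ⊤, f: ⊤}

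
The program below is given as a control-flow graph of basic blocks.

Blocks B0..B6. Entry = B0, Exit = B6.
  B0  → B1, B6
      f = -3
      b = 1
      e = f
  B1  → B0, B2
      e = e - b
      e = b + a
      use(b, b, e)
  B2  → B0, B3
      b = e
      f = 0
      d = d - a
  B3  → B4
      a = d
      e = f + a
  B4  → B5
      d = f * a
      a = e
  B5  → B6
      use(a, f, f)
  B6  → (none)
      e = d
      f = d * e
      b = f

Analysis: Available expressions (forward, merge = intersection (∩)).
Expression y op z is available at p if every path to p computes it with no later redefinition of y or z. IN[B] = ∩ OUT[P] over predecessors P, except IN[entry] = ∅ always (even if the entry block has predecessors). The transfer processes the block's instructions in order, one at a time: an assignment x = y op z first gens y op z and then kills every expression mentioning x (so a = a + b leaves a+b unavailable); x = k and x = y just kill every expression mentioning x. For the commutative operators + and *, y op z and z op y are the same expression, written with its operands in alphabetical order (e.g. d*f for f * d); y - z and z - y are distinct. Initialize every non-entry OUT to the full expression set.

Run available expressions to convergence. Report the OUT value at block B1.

Converged values:
  B0:  IN={}  OUT={}
  B1:  IN={}  OUT={a+b}
  B2:  IN={a+b}  OUT={}
  B3:  IN={}  OUT={a+f}
  B4:  IN={a+f}  OUT={}
  B5:  IN={}  OUT={}
  B6:  IN={}  OUT={d*e}

Merge at B1: IN[B1] = OUT[B0] = {}
Applying B1's transfer function to that IN value gives OUT[B1] (row B1 above).

Answer: {a+b}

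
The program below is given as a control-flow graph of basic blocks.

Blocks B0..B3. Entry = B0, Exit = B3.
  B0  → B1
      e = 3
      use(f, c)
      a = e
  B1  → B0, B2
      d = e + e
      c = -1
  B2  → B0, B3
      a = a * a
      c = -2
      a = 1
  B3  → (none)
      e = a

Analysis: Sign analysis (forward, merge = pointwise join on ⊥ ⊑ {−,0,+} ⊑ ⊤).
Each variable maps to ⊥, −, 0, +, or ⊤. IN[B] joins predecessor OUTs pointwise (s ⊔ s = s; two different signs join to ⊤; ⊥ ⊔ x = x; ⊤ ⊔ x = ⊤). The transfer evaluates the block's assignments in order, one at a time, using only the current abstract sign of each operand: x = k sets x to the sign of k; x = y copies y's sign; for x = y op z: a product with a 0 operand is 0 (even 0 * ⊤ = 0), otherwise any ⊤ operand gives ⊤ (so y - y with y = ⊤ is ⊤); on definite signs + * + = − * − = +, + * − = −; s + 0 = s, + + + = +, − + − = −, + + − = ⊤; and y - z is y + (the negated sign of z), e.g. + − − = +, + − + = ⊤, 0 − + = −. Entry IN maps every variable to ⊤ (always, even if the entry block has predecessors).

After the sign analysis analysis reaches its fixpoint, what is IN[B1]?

Answer: {a: +, b: ⊤, c: ⊤, d: ⊤, e: +, f: ⊤}

Trace:
Converged values:
  B0:  IN=(all ⊤)  OUT={a:+, e:+; rest ⊤}
  B1:  IN={a:+, e:+; rest ⊤}  OUT={a:+, c:-, d:+, e:+; rest ⊤}
  B2:  IN={a:+, c:-, d:+, e:+; rest ⊤}  OUT={a:+, c:-, d:+, e:+; rest ⊤}
  B3:  IN={a:+, c:-, d:+, e:+; rest ⊤}  OUT={a:+, c:-, d:+, e:+; rest ⊤}

Merge at B1: IN[B1] = OUT[B0] = {a: +, b: ⊤, c: ⊤, d: ⊤, e: +, f: ⊤}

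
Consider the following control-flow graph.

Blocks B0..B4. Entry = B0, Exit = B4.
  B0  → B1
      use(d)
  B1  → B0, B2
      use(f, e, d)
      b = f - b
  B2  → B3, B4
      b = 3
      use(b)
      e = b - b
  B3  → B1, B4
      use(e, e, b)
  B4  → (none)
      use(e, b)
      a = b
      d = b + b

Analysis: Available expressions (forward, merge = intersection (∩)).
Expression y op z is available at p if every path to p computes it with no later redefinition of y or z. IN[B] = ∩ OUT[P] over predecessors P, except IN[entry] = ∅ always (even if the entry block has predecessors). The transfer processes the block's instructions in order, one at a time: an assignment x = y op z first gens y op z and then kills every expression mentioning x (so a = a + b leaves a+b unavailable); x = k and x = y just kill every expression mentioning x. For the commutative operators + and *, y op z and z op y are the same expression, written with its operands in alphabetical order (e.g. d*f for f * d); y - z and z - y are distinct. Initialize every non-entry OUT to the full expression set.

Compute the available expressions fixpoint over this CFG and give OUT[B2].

Answer: {b-b}

Working:
Fixpoint table:
  B0:   IN={}   OUT={}
  B1:   IN={}   OUT={}
  B2:   IN={}   OUT={b-b}
  B3:   IN={b-b}   OUT={b-b}
  B4:   IN={b-b}   OUT={b+b, b-b}

Merge at B2: IN[B2] = OUT[B1] = {}
Applying B2's transfer function to that IN value gives OUT[B2] (row B2 above).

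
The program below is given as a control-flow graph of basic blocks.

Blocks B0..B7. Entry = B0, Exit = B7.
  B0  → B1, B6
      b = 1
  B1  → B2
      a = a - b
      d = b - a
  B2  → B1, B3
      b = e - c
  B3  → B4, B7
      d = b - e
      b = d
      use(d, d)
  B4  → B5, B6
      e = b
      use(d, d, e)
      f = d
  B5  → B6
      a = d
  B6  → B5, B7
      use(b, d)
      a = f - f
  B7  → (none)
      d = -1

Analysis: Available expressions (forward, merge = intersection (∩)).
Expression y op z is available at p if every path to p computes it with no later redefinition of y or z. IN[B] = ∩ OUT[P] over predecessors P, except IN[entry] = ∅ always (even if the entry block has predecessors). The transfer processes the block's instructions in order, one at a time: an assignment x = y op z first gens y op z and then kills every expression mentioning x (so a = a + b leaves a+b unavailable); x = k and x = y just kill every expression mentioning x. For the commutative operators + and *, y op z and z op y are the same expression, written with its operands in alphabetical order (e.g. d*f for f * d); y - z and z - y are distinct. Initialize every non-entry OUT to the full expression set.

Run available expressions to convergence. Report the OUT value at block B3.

Per-block solution:
  B0:  IN={}  OUT={}
  B1:  IN={}  OUT={b-a}
  B2:  IN={b-a}  OUT={e-c}
  B3:  IN={e-c}  OUT={e-c}
  B4:  IN={e-c}  OUT={}
  B5:  IN={}  OUT={}
  B6:  IN={}  OUT={f-f}
  B7:  IN={}  OUT={}

Merge at B3: IN[B3] = OUT[B2] = {e-c}
Applying B3's transfer function to that IN value gives OUT[B3] (row B3 above).

Answer: {e-c}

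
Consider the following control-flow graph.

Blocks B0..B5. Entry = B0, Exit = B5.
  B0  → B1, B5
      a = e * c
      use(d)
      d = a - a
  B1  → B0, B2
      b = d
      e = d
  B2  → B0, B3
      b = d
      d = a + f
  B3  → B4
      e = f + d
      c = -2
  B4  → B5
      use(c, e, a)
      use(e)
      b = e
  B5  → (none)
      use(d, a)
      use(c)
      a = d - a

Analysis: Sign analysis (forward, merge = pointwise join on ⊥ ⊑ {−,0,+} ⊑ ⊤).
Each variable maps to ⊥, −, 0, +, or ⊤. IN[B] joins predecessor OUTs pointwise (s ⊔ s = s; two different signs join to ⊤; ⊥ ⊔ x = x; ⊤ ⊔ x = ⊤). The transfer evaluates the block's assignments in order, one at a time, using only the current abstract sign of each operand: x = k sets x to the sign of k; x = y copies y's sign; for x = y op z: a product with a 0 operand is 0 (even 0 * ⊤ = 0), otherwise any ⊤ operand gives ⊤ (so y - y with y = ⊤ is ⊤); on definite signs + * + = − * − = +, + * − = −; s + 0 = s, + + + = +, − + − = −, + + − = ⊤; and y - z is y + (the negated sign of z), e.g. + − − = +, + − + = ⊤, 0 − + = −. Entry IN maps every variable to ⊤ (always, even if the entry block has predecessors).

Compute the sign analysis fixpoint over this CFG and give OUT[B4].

Answer: {a: ⊤, b: ⊤, c: -, d: ⊤, e: ⊤, f: ⊤}

Trace:
Converged values:
  B0:  IN=(all ⊤)  OUT=(all ⊤)
  B1:  IN=(all ⊤)  OUT=(all ⊤)
  B2:  IN=(all ⊤)  OUT=(all ⊤)
  B3:  IN=(all ⊤)  OUT={c:-; rest ⊤}
  B4:  IN={c:-; rest ⊤}  OUT={c:-; rest ⊤}
  B5:  IN=(all ⊤)  OUT=(all ⊤)

Merge at B4: IN[B4] = OUT[B3] = {a: ⊤, b: ⊤, c: -, d: ⊤, e: ⊤, f: ⊤}
Applying B4's transfer function to that IN value gives OUT[B4] (row B4 above).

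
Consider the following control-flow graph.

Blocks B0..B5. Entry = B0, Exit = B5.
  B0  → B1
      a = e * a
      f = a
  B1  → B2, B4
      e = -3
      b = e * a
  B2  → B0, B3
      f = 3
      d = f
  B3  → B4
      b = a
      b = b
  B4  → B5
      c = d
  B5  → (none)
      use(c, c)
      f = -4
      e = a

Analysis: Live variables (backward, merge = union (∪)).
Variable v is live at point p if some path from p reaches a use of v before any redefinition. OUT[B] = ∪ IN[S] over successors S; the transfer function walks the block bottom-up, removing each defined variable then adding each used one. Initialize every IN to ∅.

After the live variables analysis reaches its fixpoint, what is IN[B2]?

Per-block solution:
  B0:  IN={a, d, e}  OUT={a, d}
  B1:  IN={a, d}  OUT={a, d, e}
  B2:  IN={a, e}  OUT={a, d, e}
  B3:  IN={a, d}  OUT={a, d}
  B4:  IN={a, d}  OUT={a, c}
  B5:  IN={a, c}  OUT={}

Merge at B2: OUT[B2] = IN[B0] ⊔ IN[B3] = {a, d, e}
Applying B2's transfer function to that OUT value gives IN[B2] (row B2 above).

Answer: {a, e}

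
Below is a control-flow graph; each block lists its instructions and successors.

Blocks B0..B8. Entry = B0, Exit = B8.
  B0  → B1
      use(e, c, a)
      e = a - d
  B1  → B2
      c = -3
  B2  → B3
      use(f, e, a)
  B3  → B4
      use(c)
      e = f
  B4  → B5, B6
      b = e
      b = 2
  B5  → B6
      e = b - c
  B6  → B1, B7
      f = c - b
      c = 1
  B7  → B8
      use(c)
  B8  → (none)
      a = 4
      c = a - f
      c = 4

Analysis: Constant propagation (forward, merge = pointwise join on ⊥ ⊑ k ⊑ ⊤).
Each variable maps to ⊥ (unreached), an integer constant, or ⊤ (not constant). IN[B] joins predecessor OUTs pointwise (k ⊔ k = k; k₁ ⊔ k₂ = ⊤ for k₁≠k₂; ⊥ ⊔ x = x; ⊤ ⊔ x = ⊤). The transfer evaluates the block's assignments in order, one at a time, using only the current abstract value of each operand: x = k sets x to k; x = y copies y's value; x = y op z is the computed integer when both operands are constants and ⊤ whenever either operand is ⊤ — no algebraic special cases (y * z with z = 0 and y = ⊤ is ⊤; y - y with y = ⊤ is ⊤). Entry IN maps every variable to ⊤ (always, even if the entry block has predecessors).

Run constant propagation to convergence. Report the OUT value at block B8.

Fixpoint table:
  B0:  IN=(all ⊤)  OUT=(all ⊤)
  B1:  IN=(all ⊤)  OUT={c:-3; rest ⊤}
  B2:  IN={c:-3; rest ⊤}  OUT={c:-3; rest ⊤}
  B3:  IN={c:-3; rest ⊤}  OUT={c:-3; rest ⊤}
  B4:  IN={c:-3; rest ⊤}  OUT={b:2, c:-3; rest ⊤}
  B5:  IN={b:2, c:-3; rest ⊤}  OUT={b:2, c:-3, e:5; rest ⊤}
  B6:  IN={b:2, c:-3; rest ⊤}  OUT={b:2, c:1, f:-5; rest ⊤}
  B7:  IN={b:2, c:1, f:-5; rest ⊤}  OUT={b:2, c:1, f:-5; rest ⊤}
  B8:  IN={b:2, c:1, f:-5; rest ⊤}  OUT={a:4, b:2, c:4, f:-5; rest ⊤}

Merge at B8: IN[B8] = OUT[B7] = {a: ⊤, b: 2, c: 1, d: ⊤, e: ⊤, f: -5}
Applying B8's transfer function to that IN value gives OUT[B8] (row B8 above).

Answer: {a: 4, b: 2, c: 4, d: ⊤, e: ⊤, f: -5}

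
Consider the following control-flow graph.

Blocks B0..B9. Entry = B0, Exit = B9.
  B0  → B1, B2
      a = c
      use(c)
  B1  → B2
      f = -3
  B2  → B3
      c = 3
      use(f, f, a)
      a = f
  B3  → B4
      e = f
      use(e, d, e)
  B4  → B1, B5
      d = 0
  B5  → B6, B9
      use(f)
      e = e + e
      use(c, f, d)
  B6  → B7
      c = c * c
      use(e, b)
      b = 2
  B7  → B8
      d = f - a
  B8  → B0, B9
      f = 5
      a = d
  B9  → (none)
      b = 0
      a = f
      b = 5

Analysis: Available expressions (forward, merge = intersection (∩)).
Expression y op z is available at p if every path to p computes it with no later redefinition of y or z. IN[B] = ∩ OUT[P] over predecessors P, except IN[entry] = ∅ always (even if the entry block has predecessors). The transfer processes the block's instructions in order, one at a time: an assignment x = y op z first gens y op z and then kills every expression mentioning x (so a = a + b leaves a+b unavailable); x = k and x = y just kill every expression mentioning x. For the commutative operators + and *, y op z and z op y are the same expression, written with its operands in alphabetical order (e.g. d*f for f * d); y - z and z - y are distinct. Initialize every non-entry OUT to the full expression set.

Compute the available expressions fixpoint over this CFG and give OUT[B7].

Answer: {f-a}

Working:
Fixpoint table:
  B0:  IN={}  OUT={}
  B1:  IN={}  OUT={}
  B2:  IN={}  OUT={}
  B3:  IN={}  OUT={}
  B4:  IN={}  OUT={}
  B5:  IN={}  OUT={}
  B6:  IN={}  OUT={}
  B7:  IN={}  OUT={f-a}
  B8:  IN={f-a}  OUT={}
  B9:  IN={}  OUT={}

Merge at B7: IN[B7] = OUT[B6] = {}
Applying B7's transfer function to that IN value gives OUT[B7] (row B7 above).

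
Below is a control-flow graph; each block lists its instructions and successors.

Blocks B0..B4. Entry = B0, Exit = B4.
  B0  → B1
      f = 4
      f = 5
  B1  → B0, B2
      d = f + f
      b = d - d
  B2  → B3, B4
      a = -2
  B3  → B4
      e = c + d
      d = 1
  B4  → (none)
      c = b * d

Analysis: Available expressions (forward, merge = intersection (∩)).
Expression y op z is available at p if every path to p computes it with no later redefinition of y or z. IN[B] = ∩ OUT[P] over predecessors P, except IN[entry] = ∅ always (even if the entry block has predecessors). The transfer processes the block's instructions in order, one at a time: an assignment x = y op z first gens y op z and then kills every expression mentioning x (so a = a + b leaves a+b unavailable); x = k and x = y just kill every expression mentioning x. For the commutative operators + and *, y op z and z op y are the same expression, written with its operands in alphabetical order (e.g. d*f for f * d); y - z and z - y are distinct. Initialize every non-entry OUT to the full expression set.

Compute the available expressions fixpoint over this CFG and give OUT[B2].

Answer: {d-d, f+f}

Working:
Converged values:
  B0: | IN={} | OUT={}
  B1: | IN={} | OUT={d-d, f+f}
  B2: | IN={d-d, f+f} | OUT={d-d, f+f}
  B3: | IN={d-d, f+f} | OUT={f+f}
  B4: | IN={f+f} | OUT={b*d, f+f}

Merge at B2: IN[B2] = OUT[B1] = {d-d, f+f}
Applying B2's transfer function to that IN value gives OUT[B2] (row B2 above).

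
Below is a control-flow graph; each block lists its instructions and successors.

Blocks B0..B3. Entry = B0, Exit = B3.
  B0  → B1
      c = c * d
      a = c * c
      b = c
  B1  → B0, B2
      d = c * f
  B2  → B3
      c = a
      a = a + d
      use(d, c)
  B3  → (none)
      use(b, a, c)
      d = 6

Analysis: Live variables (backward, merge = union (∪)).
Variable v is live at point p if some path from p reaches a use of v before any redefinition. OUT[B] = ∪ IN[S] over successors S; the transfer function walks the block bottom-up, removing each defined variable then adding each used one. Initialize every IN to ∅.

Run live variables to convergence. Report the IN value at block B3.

Converged values:
  B0:   IN={c, d, f}   OUT={a, b, c, f}
  B1:   IN={a, b, c, f}   OUT={a, b, c, d, f}
  B2:   IN={a, b, d}   OUT={a, b, c}
  B3:   IN={a, b, c}   OUT={}

B3 is the boundary node: OUT[B3] = {}
Applying B3's transfer function to that OUT value gives IN[B3] (row B3 above).

Answer: {a, b, c}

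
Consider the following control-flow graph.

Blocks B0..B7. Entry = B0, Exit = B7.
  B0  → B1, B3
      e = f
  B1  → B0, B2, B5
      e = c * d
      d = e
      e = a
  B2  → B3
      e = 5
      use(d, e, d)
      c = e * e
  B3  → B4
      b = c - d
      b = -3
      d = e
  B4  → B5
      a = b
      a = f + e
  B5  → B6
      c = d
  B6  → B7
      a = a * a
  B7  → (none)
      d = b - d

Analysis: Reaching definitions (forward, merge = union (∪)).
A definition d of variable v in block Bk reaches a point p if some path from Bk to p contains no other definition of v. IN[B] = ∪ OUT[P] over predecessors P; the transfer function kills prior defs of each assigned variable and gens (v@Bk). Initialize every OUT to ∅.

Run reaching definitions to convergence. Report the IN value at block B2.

Answer: {d@B1, e@B1}

Working:
Per-block solution:
  B0:   IN={d@B1, e@B1}   OUT={d@B1, e@B0}
  B1:   IN={d@B1, e@B0}   OUT={d@B1, e@B1}
  B2:   IN={d@B1, e@B1}   OUT={c@B2, d@B1, e@B2}
  B3:   IN={c@B2, d@B1, e@B0, e@B2}   OUT={b@B3, c@B2, d@B3, e@B0, e@B2}
  B4:   IN={b@B3, c@B2, d@B3, e@B0, e@B2}   OUT={a@B4, b@B3, c@B2, d@B3, e@B0, e@B2}
  B5:   IN={a@B4, b@B3, c@B2, d@B1, d@B3, e@B0, e@B1, e@B2}   OUT={a@B4, b@B3, c@B5, d@B1, d@B3, e@B0, e@B1, e@B2}
  B6:   IN={a@B4, b@B3, c@B5, d@B1, d@B3, e@B0, e@B1, e@B2}   OUT={a@B6, b@B3, c@B5, d@B1, d@B3, e@B0, e@B1, e@B2}
  B7:   IN={a@B6, b@B3, c@B5, d@B1, d@B3, e@B0, e@B1, e@B2}   OUT={a@B6, b@B3, c@B5, d@B7, e@B0, e@B1, e@B2}

Merge at B2: IN[B2] = OUT[B1] = {d@B1, e@B1}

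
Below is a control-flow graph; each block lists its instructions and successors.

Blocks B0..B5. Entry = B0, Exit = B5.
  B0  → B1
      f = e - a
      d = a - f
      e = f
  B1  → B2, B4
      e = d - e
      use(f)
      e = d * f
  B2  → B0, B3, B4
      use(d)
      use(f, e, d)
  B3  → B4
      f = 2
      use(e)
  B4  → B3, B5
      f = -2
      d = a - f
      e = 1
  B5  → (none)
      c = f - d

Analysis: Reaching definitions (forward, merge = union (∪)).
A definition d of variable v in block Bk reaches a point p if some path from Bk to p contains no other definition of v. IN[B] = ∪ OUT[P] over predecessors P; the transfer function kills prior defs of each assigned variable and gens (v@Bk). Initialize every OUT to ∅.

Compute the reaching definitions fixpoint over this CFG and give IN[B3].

Answer: {d@B0, d@B4, e@B1, e@B4, f@B0, f@B4}

Trace:
Converged values:
  B0:  IN={d@B0, e@B1, f@B0}  OUT={d@B0, e@B0, f@B0}
  B1:  IN={d@B0, e@B0, f@B0}  OUT={d@B0, e@B1, f@B0}
  B2:  IN={d@B0, e@B1, f@B0}  OUT={d@B0, e@B1, f@B0}
  B3:  IN={d@B0, d@B4, e@B1, e@B4, f@B0, f@B4}  OUT={d@B0, d@B4, e@B1, e@B4, f@B3}
  B4:  IN={d@B0, d@B4, e@B1, e@B4, f@B0, f@B3}  OUT={d@B4, e@B4, f@B4}
  B5:  IN={d@B4, e@B4, f@B4}  OUT={c@B5, d@B4, e@B4, f@B4}

Merge at B3: IN[B3] = OUT[B2] ⊔ OUT[B4] = {d@B0, d@B4, e@B1, e@B4, f@B0, f@B4}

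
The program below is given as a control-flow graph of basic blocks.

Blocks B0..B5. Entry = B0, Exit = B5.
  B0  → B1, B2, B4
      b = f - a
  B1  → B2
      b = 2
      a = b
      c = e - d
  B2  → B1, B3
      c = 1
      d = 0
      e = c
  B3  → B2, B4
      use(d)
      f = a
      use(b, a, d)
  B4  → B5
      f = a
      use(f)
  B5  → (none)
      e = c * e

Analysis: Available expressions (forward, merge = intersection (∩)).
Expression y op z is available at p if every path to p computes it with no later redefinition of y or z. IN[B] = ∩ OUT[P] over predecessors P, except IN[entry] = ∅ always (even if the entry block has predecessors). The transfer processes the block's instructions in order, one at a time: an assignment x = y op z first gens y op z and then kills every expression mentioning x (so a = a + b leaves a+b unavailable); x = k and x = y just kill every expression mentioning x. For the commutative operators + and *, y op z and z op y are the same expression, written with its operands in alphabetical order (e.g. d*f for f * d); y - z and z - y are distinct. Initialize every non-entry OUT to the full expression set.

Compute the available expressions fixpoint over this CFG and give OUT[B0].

Answer: {f-a}

Derivation:
Converged values:
  B0:  IN={}  OUT={f-a}
  B1:  IN={}  OUT={e-d}
  B2:  IN={}  OUT={}
  B3:  IN={}  OUT={}
  B4:  IN={}  OUT={}
  B5:  IN={}  OUT={}

B0 is the boundary node: IN[B0] = {}
Applying B0's transfer function to that IN value gives OUT[B0] (row B0 above).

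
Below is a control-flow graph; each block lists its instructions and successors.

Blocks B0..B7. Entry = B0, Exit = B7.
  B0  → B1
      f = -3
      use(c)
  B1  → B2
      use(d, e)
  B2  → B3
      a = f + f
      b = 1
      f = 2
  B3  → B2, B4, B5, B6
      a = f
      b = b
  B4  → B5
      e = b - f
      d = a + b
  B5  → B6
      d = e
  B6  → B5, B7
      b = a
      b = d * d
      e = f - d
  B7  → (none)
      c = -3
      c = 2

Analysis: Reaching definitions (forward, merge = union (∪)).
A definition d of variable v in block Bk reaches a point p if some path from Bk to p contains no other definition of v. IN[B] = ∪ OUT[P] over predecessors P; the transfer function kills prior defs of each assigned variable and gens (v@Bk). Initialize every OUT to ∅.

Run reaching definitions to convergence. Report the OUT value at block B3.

Fixpoint table:
  B0: | IN={} | OUT={f@B0}
  B1: | IN={f@B0} | OUT={f@B0}
  B2: | IN={a@B3, b@B3, f@B0, f@B2} | OUT={a@B2, b@B2, f@B2}
  B3: | IN={a@B2, b@B2, f@B2} | OUT={a@B3, b@B3, f@B2}
  B4: | IN={a@B3, b@B3, f@B2} | OUT={a@B3, b@B3, d@B4, e@B4, f@B2}
  B5: | IN={a@B3, b@B3, b@B6, d@B4, d@B5, e@B4, e@B6, f@B2} | OUT={a@B3, b@B3, b@B6, d@B5, e@B4, e@B6, f@B2}
  B6: | IN={a@B3, b@B3, b@B6, d@B5, e@B4, e@B6, f@B2} | OUT={a@B3, b@B6, d@B5, e@B6, f@B2}
  B7: | IN={a@B3, b@B6, d@B5, e@B6, f@B2} | OUT={a@B3, b@B6, c@B7, d@B5, e@B6, f@B2}

Merge at B3: IN[B3] = OUT[B2] = {a@B2, b@B2, f@B2}
Applying B3's transfer function to that IN value gives OUT[B3] (row B3 above).

Answer: {a@B3, b@B3, f@B2}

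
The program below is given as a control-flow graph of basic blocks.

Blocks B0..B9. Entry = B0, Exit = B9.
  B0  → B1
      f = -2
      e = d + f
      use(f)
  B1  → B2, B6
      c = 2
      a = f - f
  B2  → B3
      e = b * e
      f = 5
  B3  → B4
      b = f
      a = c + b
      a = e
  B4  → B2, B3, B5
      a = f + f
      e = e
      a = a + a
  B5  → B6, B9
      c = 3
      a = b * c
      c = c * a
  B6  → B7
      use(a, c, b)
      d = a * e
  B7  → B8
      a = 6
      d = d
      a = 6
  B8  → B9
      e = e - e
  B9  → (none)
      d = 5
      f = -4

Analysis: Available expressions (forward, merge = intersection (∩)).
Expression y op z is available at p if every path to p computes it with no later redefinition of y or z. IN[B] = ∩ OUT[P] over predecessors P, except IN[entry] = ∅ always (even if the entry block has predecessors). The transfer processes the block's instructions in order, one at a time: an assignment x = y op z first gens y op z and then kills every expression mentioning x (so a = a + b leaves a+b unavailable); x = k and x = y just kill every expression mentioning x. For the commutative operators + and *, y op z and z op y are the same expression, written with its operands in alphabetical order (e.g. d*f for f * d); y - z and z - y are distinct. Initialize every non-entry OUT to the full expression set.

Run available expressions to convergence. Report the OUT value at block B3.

Converged values:
  B0:   IN={}   OUT={d+f}
  B1:   IN={d+f}   OUT={d+f, f-f}
  B2:   IN={}   OUT={}
  B3:   IN={}   OUT={b+c}
  B4:   IN={b+c}   OUT={b+c, f+f}
  B5:   IN={b+c, f+f}   OUT={f+f}
  B6:   IN={}   OUT={a*e}
  B7:   IN={a*e}   OUT={}
  B8:   IN={}   OUT={}
  B9:   IN={}   OUT={}

Merge at B3: IN[B3] = OUT[B2] ∩ OUT[B4] = {}
Applying B3's transfer function to that IN value gives OUT[B3] (row B3 above).

Answer: {b+c}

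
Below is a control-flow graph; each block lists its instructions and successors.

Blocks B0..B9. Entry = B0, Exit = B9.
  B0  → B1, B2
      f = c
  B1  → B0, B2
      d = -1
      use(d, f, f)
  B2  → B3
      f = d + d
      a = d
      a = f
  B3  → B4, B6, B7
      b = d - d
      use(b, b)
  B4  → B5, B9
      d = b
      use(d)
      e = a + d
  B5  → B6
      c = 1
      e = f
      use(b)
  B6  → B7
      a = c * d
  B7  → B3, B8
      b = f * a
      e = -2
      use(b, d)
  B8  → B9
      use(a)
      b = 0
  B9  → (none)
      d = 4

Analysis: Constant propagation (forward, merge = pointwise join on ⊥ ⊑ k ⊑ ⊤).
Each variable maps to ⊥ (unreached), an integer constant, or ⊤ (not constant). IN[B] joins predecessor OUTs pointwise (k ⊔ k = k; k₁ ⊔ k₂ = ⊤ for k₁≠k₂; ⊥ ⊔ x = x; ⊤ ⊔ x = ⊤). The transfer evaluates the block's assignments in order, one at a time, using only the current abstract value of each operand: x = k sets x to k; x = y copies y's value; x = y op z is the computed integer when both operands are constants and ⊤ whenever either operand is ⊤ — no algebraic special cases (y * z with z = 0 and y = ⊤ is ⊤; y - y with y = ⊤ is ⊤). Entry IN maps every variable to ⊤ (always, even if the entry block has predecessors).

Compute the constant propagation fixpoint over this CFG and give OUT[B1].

Answer: {a: ⊤, b: ⊤, c: ⊤, d: -1, e: ⊤, f: ⊤}

Derivation:
Per-block solution:
  B0:   IN=(all ⊤)   OUT=(all ⊤)
  B1:   IN=(all ⊤)   OUT={d:-1; rest ⊤}
  B2:   IN=(all ⊤)   OUT=(all ⊤)
  B3:   IN=(all ⊤)   OUT=(all ⊤)
  B4:   IN=(all ⊤)   OUT=(all ⊤)
  B5:   IN=(all ⊤)   OUT={c:1; rest ⊤}
  B6:   IN=(all ⊤)   OUT=(all ⊤)
  B7:   IN=(all ⊤)   OUT={e:-2; rest ⊤}
  B8:   IN={e:-2; rest ⊤}   OUT={b:0, e:-2; rest ⊤}
  B9:   IN=(all ⊤)   OUT={d:4; rest ⊤}

Merge at B1: IN[B1] = OUT[B0] = {a: ⊤, b: ⊤, c: ⊤, d: ⊤, e: ⊤, f: ⊤}
Applying B1's transfer function to that IN value gives OUT[B1] (row B1 above).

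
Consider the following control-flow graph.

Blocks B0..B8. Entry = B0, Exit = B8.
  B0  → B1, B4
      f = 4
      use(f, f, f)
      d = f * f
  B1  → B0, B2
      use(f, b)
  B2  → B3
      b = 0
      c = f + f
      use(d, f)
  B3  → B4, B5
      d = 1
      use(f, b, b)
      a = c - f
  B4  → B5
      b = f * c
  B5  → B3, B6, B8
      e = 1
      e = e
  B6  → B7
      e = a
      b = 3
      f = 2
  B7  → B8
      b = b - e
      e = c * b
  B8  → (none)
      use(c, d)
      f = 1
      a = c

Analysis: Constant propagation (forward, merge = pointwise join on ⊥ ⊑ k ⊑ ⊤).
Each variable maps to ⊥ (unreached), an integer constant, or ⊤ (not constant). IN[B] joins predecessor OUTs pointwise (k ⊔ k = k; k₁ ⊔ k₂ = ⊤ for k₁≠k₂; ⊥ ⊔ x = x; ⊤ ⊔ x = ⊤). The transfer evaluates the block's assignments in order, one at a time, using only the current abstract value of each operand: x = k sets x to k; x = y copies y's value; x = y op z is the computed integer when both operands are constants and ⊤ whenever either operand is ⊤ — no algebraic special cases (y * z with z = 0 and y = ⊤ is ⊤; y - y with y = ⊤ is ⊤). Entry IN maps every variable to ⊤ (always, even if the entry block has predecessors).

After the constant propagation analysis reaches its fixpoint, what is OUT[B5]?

Per-block solution:
  B0: | IN=(all ⊤) | OUT={d:16, f:4; rest ⊤}
  B1: | IN={d:16, f:4; rest ⊤} | OUT={d:16, f:4; rest ⊤}
  B2: | IN={d:16, f:4; rest ⊤} | OUT={b:0, c:8, d:16, f:4; rest ⊤}
  B3: | IN={f:4; rest ⊤} | OUT={d:1, f:4; rest ⊤}
  B4: | IN={f:4; rest ⊤} | OUT={f:4; rest ⊤}
  B5: | IN={f:4; rest ⊤} | OUT={e:1, f:4; rest ⊤}
  B6: | IN={e:1, f:4; rest ⊤} | OUT={b:3, f:2; rest ⊤}
  B7: | IN={b:3, f:2; rest ⊤} | OUT={f:2; rest ⊤}
  B8: | IN=(all ⊤) | OUT={f:1; rest ⊤}

Merge at B5: IN[B5] = OUT[B3] ⊔ OUT[B4] = {a: ⊤, b: ⊤, c: ⊤, d: ⊤, e: ⊤, f: 4}
Applying B5's transfer function to that IN value gives OUT[B5] (row B5 above).

Answer: {a: ⊤, b: ⊤, c: ⊤, d: ⊤, e: 1, f: 4}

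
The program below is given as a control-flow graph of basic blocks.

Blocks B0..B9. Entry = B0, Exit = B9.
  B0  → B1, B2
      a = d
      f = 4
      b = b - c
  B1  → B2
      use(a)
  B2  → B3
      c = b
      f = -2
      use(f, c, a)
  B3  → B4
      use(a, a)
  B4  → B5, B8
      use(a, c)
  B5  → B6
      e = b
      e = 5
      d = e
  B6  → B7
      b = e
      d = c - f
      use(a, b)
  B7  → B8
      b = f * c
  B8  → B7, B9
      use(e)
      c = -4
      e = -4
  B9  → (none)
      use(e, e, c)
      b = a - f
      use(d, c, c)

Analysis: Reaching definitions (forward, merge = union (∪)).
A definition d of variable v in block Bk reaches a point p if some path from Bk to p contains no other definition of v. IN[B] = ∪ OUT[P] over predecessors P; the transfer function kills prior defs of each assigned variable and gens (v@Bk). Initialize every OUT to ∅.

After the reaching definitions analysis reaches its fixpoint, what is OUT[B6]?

Converged values:
  B0: | IN={} | OUT={a@B0, b@B0, f@B0}
  B1: | IN={a@B0, b@B0, f@B0} | OUT={a@B0, b@B0, f@B0}
  B2: | IN={a@B0, b@B0, f@B0} | OUT={a@B0, b@B0, c@B2, f@B2}
  B3: | IN={a@B0, b@B0, c@B2, f@B2} | OUT={a@B0, b@B0, c@B2, f@B2}
  B4: | IN={a@B0, b@B0, c@B2, f@B2} | OUT={a@B0, b@B0, c@B2, f@B2}
  B5: | IN={a@B0, b@B0, c@B2, f@B2} | OUT={a@B0, b@B0, c@B2, d@B5, e@B5, f@B2}
  B6: | IN={a@B0, b@B0, c@B2, d@B5, e@B5, f@B2} | OUT={a@B0, b@B6, c@B2, d@B6, e@B5, f@B2}
  B7: | IN={a@B0, b@B0, b@B6, b@B7, c@B2, c@B8, d@B6, e@B5, e@B8, f@B2} | OUT={a@B0, b@B7, c@B2, c@B8, d@B6, e@B5, e@B8, f@B2}
  B8: | IN={a@B0, b@B0, b@B7, c@B2, c@B8, d@B6, e@B5, e@B8, f@B2} | OUT={a@B0, b@B0, b@B7, c@B8, d@B6, e@B8, f@B2}
  B9: | IN={a@B0, b@B0, b@B7, c@B8, d@B6, e@B8, f@B2} | OUT={a@B0, b@B9, c@B8, d@B6, e@B8, f@B2}

Merge at B6: IN[B6] = OUT[B5] = {a@B0, b@B0, c@B2, d@B5, e@B5, f@B2}
Applying B6's transfer function to that IN value gives OUT[B6] (row B6 above).

Answer: {a@B0, b@B6, c@B2, d@B6, e@B5, f@B2}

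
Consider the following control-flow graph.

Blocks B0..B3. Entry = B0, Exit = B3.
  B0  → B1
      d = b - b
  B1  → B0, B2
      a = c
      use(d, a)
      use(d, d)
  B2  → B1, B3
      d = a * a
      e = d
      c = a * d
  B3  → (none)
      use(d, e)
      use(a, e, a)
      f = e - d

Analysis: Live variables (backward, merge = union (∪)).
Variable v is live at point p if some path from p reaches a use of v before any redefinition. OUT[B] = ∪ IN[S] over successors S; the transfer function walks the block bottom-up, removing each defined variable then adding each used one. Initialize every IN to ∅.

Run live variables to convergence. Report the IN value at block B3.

Answer: {a, d, e}

Derivation:
Fixpoint table:
  B0:   IN={b, c}   OUT={b, c, d}
  B1:   IN={b, c, d}   OUT={a, b, c}
  B2:   IN={a, b}   OUT={a, b, c, d, e}
  B3:   IN={a, d, e}   OUT={}

B3 is the boundary node: OUT[B3] = {}
Applying B3's transfer function to that OUT value gives IN[B3] (row B3 above).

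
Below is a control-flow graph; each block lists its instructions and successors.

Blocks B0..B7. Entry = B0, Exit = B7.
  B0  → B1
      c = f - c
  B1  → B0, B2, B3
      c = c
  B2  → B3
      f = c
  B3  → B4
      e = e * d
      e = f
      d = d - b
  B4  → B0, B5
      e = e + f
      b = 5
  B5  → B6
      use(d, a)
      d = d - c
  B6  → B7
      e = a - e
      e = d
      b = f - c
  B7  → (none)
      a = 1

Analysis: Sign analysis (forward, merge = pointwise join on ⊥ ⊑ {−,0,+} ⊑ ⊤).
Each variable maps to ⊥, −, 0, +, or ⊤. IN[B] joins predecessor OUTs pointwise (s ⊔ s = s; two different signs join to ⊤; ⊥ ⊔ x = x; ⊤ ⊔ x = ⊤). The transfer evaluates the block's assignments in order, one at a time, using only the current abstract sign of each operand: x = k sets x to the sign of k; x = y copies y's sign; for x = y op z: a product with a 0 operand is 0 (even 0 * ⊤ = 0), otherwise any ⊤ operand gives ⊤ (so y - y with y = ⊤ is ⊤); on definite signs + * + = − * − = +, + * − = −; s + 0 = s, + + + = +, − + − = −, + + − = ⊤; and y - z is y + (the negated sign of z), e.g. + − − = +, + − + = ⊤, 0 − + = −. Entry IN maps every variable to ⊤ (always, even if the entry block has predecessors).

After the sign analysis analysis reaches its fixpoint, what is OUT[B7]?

Per-block solution:
  B0: | IN=(all ⊤) | OUT=(all ⊤)
  B1: | IN=(all ⊤) | OUT=(all ⊤)
  B2: | IN=(all ⊤) | OUT=(all ⊤)
  B3: | IN=(all ⊤) | OUT=(all ⊤)
  B4: | IN=(all ⊤) | OUT={b:+; rest ⊤}
  B5: | IN={b:+; rest ⊤} | OUT={b:+; rest ⊤}
  B6: | IN={b:+; rest ⊤} | OUT=(all ⊤)
  B7: | IN=(all ⊤) | OUT={a:+; rest ⊤}

Merge at B7: IN[B7] = OUT[B6] = {a: ⊤, b: ⊤, c: ⊤, d: ⊤, e: ⊤, f: ⊤}
Applying B7's transfer function to that IN value gives OUT[B7] (row B7 above).

Answer: {a: +, b: ⊤, c: ⊤, d: ⊤, e: ⊤, f: ⊤}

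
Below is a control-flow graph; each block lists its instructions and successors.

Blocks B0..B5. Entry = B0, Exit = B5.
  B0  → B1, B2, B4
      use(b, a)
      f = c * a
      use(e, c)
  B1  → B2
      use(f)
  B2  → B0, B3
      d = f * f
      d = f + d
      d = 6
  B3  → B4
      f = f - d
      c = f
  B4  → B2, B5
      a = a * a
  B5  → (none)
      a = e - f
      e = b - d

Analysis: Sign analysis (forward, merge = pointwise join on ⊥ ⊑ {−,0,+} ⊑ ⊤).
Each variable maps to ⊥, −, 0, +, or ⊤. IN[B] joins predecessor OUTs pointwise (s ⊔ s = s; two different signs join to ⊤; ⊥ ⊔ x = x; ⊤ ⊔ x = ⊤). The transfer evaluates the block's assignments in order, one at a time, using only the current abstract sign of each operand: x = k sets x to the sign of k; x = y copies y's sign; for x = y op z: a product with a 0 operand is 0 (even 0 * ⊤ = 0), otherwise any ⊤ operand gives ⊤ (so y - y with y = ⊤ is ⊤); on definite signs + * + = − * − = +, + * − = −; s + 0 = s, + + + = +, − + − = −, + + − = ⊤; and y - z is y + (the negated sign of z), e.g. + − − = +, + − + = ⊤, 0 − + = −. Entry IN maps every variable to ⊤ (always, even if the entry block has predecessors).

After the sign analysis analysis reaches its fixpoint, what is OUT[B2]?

Converged values:
  B0: | IN=(all ⊤) | OUT=(all ⊤)
  B1: | IN=(all ⊤) | OUT=(all ⊤)
  B2: | IN=(all ⊤) | OUT={d:+; rest ⊤}
  B3: | IN={d:+; rest ⊤} | OUT={d:+; rest ⊤}
  B4: | IN=(all ⊤) | OUT=(all ⊤)
  B5: | IN=(all ⊤) | OUT=(all ⊤)

Merge at B2: IN[B2] = OUT[B0] ⊔ OUT[B1] ⊔ OUT[B4] = {a: ⊤, b: ⊤, c: ⊤, d: ⊤, e: ⊤, f: ⊤}
Applying B2's transfer function to that IN value gives OUT[B2] (row B2 above).

Answer: {a: ⊤, b: ⊤, c: ⊤, d: +, e: ⊤, f: ⊤}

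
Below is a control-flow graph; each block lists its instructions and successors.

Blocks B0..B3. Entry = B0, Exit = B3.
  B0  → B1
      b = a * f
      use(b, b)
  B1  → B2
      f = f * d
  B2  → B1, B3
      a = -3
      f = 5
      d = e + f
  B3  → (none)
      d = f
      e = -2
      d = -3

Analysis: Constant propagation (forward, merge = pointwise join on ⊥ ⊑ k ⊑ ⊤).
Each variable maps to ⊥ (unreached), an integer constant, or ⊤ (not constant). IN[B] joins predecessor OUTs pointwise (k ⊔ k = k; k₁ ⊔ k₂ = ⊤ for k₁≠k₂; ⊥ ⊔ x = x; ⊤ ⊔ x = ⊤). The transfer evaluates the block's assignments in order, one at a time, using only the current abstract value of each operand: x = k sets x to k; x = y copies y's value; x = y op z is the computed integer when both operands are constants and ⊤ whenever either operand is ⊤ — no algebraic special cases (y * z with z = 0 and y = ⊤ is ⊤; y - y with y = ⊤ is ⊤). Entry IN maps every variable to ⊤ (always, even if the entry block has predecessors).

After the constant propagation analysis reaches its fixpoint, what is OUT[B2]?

Answer: {a: -3, b: ⊤, c: ⊤, d: ⊤, e: ⊤, f: 5}

Working:
Converged values:
  B0:  IN=(all ⊤)  OUT=(all ⊤)
  B1:  IN=(all ⊤)  OUT=(all ⊤)
  B2:  IN=(all ⊤)  OUT={a:-3, f:5; rest ⊤}
  B3:  IN={a:-3, f:5; rest ⊤}  OUT={a:-3, d:-3, e:-2, f:5; rest ⊤}

Merge at B2: IN[B2] = OUT[B1] = {a: ⊤, b: ⊤, c: ⊤, d: ⊤, e: ⊤, f: ⊤}
Applying B2's transfer function to that IN value gives OUT[B2] (row B2 above).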